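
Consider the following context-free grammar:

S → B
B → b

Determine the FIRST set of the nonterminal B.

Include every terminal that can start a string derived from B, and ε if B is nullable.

We compute FIRST(B) using the standard algorithm.
FIRST(B) = {b}
FIRST(S) = {b}
Therefore, FIRST(B) = {b}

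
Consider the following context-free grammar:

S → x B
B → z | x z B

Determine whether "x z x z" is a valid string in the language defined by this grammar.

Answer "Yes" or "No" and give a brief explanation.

No - no valid derivation exists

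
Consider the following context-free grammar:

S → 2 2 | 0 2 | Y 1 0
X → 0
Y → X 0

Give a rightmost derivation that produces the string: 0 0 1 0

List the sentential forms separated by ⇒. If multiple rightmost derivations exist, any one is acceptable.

S ⇒ Y 1 0 ⇒ X 0 1 0 ⇒ 0 0 1 0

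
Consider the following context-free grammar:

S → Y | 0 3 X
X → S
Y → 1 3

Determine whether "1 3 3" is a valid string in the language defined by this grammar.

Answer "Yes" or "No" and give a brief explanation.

No - no valid derivation exists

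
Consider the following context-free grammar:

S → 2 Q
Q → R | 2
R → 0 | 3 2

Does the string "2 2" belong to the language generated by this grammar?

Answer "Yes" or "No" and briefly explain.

Yes - a valid derivation exists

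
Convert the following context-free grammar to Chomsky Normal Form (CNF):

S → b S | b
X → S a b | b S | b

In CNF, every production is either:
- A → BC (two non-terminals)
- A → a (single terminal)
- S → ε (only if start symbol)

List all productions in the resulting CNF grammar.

TB → b; S → b; TA → a; X → b; S → TB S; X → S X0; X0 → TA TB; X → TB S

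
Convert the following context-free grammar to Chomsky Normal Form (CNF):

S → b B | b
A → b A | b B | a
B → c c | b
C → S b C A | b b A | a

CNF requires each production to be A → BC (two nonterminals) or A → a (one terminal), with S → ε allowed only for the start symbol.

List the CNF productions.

TB → b; S → b; A → a; TC → c; B → b; C → a; S → TB B; A → TB A; A → TB B; B → TC TC; C → S X0; X0 → TB X1; X1 → C A; C → TB X2; X2 → TB A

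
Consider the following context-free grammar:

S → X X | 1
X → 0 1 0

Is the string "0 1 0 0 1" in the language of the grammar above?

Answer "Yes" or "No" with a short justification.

No - no valid derivation exists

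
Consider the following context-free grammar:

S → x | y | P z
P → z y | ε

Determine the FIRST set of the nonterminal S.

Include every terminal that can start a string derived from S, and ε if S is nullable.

We compute FIRST(S) using the standard algorithm.
FIRST(P) = {z, ε}
FIRST(S) = {x, y, z}
Therefore, FIRST(S) = {x, y, z}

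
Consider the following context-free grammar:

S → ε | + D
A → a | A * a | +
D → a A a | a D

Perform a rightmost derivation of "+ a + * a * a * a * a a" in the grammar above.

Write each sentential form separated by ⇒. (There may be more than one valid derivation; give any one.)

S ⇒ + D ⇒ + a A a ⇒ + a A * a a ⇒ + a A * a * a a ⇒ + a A * a * a * a a ⇒ + a A * a * a * a * a a ⇒ + a + * a * a * a * a a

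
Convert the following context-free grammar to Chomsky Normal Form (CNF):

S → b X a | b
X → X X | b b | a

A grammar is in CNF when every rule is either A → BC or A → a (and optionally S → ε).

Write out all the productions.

TB → b; TA → a; S → b; X → a; S → TB X0; X0 → X TA; X → X X; X → TB TB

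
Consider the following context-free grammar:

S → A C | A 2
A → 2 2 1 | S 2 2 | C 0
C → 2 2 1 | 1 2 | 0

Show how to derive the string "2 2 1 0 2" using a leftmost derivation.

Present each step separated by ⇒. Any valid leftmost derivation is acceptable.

S ⇒ A 2 ⇒ C 0 2 ⇒ 2 2 1 0 2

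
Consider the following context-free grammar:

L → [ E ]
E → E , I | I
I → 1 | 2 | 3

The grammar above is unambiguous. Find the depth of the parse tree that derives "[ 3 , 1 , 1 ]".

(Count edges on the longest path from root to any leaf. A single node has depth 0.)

5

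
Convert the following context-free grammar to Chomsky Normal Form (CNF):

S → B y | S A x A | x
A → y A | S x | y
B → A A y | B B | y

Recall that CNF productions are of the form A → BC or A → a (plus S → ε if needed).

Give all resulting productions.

TY → y; TX → x; S → x; A → y; B → y; S → B TY; S → S X0; X0 → A X1; X1 → TX A; A → TY A; A → S TX; B → A X2; X2 → A TY; B → B B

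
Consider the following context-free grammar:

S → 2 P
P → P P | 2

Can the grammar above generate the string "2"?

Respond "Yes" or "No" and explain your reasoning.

No - no valid derivation exists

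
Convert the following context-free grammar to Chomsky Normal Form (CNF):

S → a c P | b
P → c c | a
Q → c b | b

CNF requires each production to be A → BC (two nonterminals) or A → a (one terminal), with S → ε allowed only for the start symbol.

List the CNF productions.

TA → a; TC → c; S → b; P → a; TB → b; Q → b; S → TA X0; X0 → TC P; P → TC TC; Q → TC TB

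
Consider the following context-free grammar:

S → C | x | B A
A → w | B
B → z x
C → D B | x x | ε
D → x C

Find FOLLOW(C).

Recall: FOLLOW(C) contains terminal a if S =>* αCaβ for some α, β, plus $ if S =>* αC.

We compute FOLLOW(C) using the standard algorithm.
FOLLOW(S) starts with {$}.
FIRST(A) = {w, z}
FIRST(B) = {z}
FIRST(C) = {x, ε}
FIRST(D) = {x}
FIRST(S) = {x, z, ε}
FOLLOW(A) = {$}
FOLLOW(B) = {$, w, z}
FOLLOW(C) = {$, z}
FOLLOW(D) = {z}
FOLLOW(S) = {$}
Therefore, FOLLOW(C) = {$, z}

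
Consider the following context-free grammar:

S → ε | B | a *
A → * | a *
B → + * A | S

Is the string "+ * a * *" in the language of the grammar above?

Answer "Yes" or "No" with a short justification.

No - no valid derivation exists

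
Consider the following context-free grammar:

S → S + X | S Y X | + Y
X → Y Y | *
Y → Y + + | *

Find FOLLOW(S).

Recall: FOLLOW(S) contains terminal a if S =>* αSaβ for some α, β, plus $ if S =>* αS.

We compute FOLLOW(S) using the standard algorithm.
FOLLOW(S) starts with {$}.
FIRST(S) = {+}
FIRST(X) = {*}
FIRST(Y) = {*}
FOLLOW(S) = {$, *, +}
FOLLOW(X) = {$, *, +}
FOLLOW(Y) = {$, *, +}
Therefore, FOLLOW(S) = {$, *, +}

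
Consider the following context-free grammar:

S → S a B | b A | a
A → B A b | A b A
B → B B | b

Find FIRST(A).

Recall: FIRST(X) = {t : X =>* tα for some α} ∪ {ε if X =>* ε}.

We compute FIRST(A) using the standard algorithm.
FIRST(A) = {b}
FIRST(B) = {b}
FIRST(S) = {a, b}
Therefore, FIRST(A) = {b}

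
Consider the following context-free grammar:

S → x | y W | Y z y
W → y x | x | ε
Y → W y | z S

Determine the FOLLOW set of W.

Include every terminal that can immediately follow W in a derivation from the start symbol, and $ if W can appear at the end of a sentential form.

We compute FOLLOW(W) using the standard algorithm.
FOLLOW(S) starts with {$}.
FIRST(S) = {x, y, z}
FIRST(W) = {x, y, ε}
FIRST(Y) = {x, y, z}
FOLLOW(S) = {$, z}
FOLLOW(W) = {$, y, z}
FOLLOW(Y) = {z}
Therefore, FOLLOW(W) = {$, y, z}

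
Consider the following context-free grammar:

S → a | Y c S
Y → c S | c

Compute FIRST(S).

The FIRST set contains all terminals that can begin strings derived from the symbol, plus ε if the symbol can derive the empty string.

We compute FIRST(S) using the standard algorithm.
FIRST(S) = {a, c}
FIRST(Y) = {c}
Therefore, FIRST(S) = {a, c}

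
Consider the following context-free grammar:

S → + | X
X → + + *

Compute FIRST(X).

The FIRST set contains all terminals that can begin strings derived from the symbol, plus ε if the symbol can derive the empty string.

We compute FIRST(X) using the standard algorithm.
FIRST(S) = {+}
FIRST(X) = {+}
Therefore, FIRST(X) = {+}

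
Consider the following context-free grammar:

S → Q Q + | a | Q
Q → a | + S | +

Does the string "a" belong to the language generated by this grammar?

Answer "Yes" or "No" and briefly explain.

Yes - a valid derivation exists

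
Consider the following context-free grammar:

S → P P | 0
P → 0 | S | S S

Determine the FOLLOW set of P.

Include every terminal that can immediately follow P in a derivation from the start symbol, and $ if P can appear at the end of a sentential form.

We compute FOLLOW(P) using the standard algorithm.
FOLLOW(S) starts with {$}.
FIRST(P) = {0}
FIRST(S) = {0}
FOLLOW(P) = {$, 0}
FOLLOW(S) = {$, 0}
Therefore, FOLLOW(P) = {$, 0}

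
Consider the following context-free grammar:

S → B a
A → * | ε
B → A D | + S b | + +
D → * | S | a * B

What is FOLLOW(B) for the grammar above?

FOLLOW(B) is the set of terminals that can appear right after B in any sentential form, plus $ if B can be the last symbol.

We compute FOLLOW(B) using the standard algorithm.
FOLLOW(S) starts with {$}.
FIRST(A) = {*, ε}
FIRST(B) = {*, +, a}
FIRST(D) = {*, +, a}
FIRST(S) = {*, +, a}
FOLLOW(A) = {*, +, a}
FOLLOW(B) = {a}
FOLLOW(D) = {a}
FOLLOW(S) = {$, a, b}
Therefore, FOLLOW(B) = {a}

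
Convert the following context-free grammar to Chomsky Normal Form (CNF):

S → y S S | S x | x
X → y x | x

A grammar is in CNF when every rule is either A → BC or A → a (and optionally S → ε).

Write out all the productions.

TY → y; TX → x; S → x; X → x; S → TY X0; X0 → S S; S → S TX; X → TY TX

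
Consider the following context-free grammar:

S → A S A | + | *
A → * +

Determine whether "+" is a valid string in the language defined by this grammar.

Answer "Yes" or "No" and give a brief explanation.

Yes - a valid derivation exists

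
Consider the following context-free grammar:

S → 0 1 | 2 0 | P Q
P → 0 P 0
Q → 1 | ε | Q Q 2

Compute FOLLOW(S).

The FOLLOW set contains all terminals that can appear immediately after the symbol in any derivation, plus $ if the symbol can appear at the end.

We compute FOLLOW(S) using the standard algorithm.
FOLLOW(S) starts with {$}.
FIRST(P) = {0}
FIRST(Q) = {1, 2, ε}
FIRST(S) = {0, 2}
FOLLOW(P) = {$, 0, 1, 2}
FOLLOW(Q) = {$, 1, 2}
FOLLOW(S) = {$}
Therefore, FOLLOW(S) = {$}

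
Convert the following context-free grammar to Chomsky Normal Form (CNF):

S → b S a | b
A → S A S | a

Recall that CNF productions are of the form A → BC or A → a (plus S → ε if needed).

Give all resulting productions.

TB → b; TA → a; S → b; A → a; S → TB X0; X0 → S TA; A → S X1; X1 → A S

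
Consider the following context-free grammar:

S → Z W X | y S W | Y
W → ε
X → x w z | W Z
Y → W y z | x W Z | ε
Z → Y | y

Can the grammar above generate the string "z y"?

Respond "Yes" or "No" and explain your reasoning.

No - no valid derivation exists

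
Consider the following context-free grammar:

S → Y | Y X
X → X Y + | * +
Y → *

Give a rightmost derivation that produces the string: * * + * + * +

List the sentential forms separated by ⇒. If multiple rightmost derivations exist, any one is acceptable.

S ⇒ Y X ⇒ Y X Y + ⇒ Y X * + ⇒ Y X Y + * + ⇒ Y X * + * + ⇒ Y * + * + * + ⇒ * * + * + * +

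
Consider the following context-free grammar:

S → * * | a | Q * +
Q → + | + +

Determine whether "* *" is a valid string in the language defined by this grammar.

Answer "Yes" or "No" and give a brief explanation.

Yes - a valid derivation exists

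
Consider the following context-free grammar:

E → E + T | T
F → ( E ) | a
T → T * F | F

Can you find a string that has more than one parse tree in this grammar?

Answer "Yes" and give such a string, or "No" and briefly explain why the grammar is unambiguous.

No - the grammar is unambiguous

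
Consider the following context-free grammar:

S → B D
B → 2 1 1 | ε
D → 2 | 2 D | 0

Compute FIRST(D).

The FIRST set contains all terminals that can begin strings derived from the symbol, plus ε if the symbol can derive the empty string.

We compute FIRST(D) using the standard algorithm.
FIRST(B) = {2, ε}
FIRST(D) = {0, 2}
FIRST(S) = {0, 2}
Therefore, FIRST(D) = {0, 2}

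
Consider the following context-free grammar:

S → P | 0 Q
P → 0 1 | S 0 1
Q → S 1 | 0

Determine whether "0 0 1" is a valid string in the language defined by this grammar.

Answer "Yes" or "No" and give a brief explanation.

No - no valid derivation exists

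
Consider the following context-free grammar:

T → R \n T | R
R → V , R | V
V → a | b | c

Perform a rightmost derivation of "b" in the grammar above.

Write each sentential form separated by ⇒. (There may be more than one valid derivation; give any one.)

T ⇒ R ⇒ V ⇒ b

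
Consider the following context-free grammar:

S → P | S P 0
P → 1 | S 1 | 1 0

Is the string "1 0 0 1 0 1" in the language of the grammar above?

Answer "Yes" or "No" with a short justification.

No - no valid derivation exists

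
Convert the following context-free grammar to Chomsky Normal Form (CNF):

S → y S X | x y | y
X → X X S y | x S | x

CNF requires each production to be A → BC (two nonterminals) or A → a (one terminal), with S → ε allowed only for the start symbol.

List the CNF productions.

TY → y; TX → x; S → y; X → x; S → TY X0; X0 → S X; S → TX TY; X → X X1; X1 → X X2; X2 → S TY; X → TX S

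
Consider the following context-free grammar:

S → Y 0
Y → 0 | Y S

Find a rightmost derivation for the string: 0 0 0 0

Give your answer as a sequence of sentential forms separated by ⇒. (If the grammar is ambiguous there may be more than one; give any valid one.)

S ⇒ Y 0 ⇒ Y S 0 ⇒ Y Y 0 0 ⇒ Y 0 0 0 ⇒ 0 0 0 0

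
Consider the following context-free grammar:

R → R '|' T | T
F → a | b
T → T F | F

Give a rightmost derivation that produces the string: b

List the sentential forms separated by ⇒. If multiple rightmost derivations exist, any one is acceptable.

R ⇒ T ⇒ F ⇒ b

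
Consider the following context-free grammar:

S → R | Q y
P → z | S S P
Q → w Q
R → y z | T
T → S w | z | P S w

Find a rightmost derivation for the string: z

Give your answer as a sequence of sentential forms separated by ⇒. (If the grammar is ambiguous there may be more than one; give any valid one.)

S ⇒ R ⇒ T ⇒ z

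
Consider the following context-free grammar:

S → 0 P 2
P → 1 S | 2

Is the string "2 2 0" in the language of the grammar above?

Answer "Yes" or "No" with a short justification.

No - no valid derivation exists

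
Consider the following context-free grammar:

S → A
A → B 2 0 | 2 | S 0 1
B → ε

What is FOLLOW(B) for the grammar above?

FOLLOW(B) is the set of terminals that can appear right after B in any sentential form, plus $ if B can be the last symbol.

We compute FOLLOW(B) using the standard algorithm.
FOLLOW(S) starts with {$}.
FIRST(A) = {2}
FIRST(B) = {ε}
FIRST(S) = {2}
FOLLOW(A) = {$, 0}
FOLLOW(B) = {2}
FOLLOW(S) = {$, 0}
Therefore, FOLLOW(B) = {2}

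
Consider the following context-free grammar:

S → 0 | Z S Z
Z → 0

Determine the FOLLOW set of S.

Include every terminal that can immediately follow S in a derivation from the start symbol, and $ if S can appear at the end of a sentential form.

We compute FOLLOW(S) using the standard algorithm.
FOLLOW(S) starts with {$}.
FIRST(S) = {0}
FIRST(Z) = {0}
FOLLOW(S) = {$, 0}
FOLLOW(Z) = {$, 0}
Therefore, FOLLOW(S) = {$, 0}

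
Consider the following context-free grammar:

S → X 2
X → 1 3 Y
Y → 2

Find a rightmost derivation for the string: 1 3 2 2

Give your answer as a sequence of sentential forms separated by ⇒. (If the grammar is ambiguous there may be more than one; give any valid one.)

S ⇒ X 2 ⇒ 1 3 Y 2 ⇒ 1 3 2 2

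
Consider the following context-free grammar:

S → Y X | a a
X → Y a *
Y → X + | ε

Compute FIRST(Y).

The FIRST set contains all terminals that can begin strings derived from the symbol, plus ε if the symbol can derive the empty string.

We compute FIRST(Y) using the standard algorithm.
FIRST(S) = {a}
FIRST(X) = {a}
FIRST(Y) = {a, ε}
Therefore, FIRST(Y) = {a, ε}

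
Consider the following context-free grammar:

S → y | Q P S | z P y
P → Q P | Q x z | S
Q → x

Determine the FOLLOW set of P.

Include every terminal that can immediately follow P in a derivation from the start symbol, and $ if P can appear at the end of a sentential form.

We compute FOLLOW(P) using the standard algorithm.
FOLLOW(S) starts with {$}.
FIRST(P) = {x, y, z}
FIRST(Q) = {x}
FIRST(S) = {x, y, z}
FOLLOW(P) = {x, y, z}
FOLLOW(Q) = {x, y, z}
FOLLOW(S) = {$, x, y, z}
Therefore, FOLLOW(P) = {x, y, z}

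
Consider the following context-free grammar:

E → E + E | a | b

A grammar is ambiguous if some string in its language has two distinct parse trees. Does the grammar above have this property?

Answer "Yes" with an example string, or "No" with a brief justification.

Yes - the string 'b + a + a + b + b' has two distinct parse trees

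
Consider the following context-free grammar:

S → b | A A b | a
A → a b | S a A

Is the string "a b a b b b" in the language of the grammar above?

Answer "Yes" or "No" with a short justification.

No - no valid derivation exists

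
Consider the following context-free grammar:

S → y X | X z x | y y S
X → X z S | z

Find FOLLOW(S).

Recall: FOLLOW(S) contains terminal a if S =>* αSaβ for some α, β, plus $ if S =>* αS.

We compute FOLLOW(S) using the standard algorithm.
FOLLOW(S) starts with {$}.
FIRST(S) = {y, z}
FIRST(X) = {z}
FOLLOW(S) = {$, z}
FOLLOW(X) = {$, z}
Therefore, FOLLOW(S) = {$, z}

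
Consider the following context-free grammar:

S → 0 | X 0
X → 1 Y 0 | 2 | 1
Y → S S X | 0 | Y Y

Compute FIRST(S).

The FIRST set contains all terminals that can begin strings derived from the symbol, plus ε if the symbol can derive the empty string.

We compute FIRST(S) using the standard algorithm.
FIRST(S) = {0, 1, 2}
FIRST(X) = {1, 2}
FIRST(Y) = {0, 1, 2}
Therefore, FIRST(S) = {0, 1, 2}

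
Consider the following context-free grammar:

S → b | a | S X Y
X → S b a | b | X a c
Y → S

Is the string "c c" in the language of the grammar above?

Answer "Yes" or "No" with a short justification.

No - no valid derivation exists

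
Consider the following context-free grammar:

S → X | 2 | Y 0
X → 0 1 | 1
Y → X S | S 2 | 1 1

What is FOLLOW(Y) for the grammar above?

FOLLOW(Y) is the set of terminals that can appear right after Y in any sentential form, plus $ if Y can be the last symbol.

We compute FOLLOW(Y) using the standard algorithm.
FOLLOW(S) starts with {$}.
FIRST(S) = {0, 1, 2}
FIRST(X) = {0, 1}
FIRST(Y) = {0, 1, 2}
FOLLOW(S) = {$, 0, 2}
FOLLOW(X) = {$, 0, 1, 2}
FOLLOW(Y) = {0}
Therefore, FOLLOW(Y) = {0}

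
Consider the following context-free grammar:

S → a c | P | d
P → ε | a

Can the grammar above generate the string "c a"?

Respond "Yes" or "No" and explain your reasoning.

No - no valid derivation exists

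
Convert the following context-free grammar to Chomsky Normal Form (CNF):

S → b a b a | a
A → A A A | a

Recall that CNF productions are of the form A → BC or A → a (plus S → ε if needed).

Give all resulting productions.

TB → b; TA → a; S → a; A → a; S → TB X0; X0 → TA X1; X1 → TB TA; A → A X2; X2 → A A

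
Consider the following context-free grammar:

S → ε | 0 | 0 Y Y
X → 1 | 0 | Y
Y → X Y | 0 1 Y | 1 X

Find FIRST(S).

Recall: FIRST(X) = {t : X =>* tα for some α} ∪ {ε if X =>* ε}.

We compute FIRST(S) using the standard algorithm.
FIRST(S) = {0, ε}
FIRST(X) = {0, 1}
FIRST(Y) = {0, 1}
Therefore, FIRST(S) = {0, ε}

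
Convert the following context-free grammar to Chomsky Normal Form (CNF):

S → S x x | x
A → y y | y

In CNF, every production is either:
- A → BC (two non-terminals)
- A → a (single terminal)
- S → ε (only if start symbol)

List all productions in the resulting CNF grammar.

TX → x; S → x; TY → y; A → y; S → S X0; X0 → TX TX; A → TY TY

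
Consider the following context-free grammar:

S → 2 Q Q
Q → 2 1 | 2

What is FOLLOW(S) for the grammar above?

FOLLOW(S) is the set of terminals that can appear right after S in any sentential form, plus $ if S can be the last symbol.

We compute FOLLOW(S) using the standard algorithm.
FOLLOW(S) starts with {$}.
FIRST(Q) = {2}
FIRST(S) = {2}
FOLLOW(Q) = {$, 2}
FOLLOW(S) = {$}
Therefore, FOLLOW(S) = {$}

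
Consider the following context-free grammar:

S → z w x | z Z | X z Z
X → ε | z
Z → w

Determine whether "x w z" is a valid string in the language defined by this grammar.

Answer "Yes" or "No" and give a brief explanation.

No - no valid derivation exists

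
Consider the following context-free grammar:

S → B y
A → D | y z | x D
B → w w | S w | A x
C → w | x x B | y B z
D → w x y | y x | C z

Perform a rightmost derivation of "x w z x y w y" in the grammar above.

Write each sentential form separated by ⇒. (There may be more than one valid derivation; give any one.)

S ⇒ B y ⇒ S w y ⇒ B y w y ⇒ A x y w y ⇒ x D x y w y ⇒ x C z x y w y ⇒ x w z x y w y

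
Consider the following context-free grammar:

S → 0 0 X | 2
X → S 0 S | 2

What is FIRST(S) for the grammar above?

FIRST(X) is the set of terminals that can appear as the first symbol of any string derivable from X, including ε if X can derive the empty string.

We compute FIRST(S) using the standard algorithm.
FIRST(S) = {0, 2}
FIRST(X) = {0, 2}
Therefore, FIRST(S) = {0, 2}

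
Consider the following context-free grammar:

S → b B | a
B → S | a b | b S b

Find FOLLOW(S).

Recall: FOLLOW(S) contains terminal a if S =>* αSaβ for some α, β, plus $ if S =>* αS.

We compute FOLLOW(S) using the standard algorithm.
FOLLOW(S) starts with {$}.
FIRST(B) = {a, b}
FIRST(S) = {a, b}
FOLLOW(B) = {$, b}
FOLLOW(S) = {$, b}
Therefore, FOLLOW(S) = {$, b}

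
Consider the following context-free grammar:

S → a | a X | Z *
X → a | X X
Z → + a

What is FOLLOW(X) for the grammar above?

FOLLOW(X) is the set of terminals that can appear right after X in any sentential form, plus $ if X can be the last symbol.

We compute FOLLOW(X) using the standard algorithm.
FOLLOW(S) starts with {$}.
FIRST(S) = {+, a}
FIRST(X) = {a}
FIRST(Z) = {+}
FOLLOW(S) = {$}
FOLLOW(X) = {$, a}
FOLLOW(Z) = {*}
Therefore, FOLLOW(X) = {$, a}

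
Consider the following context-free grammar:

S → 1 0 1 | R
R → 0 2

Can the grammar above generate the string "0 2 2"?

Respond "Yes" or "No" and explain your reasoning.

No - no valid derivation exists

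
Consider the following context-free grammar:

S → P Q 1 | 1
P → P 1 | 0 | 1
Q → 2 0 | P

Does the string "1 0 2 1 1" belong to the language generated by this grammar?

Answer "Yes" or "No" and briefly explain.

No - no valid derivation exists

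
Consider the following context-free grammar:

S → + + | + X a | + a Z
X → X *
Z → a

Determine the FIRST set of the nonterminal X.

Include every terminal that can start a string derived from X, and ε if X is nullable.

We compute FIRST(X) using the standard algorithm.
FIRST(S) = {+}
FIRST(X) = {}
FIRST(Z) = {a}
Therefore, FIRST(X) = {}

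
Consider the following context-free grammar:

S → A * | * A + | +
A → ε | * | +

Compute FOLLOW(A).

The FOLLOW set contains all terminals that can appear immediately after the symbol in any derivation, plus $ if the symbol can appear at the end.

We compute FOLLOW(A) using the standard algorithm.
FOLLOW(S) starts with {$}.
FIRST(A) = {*, +, ε}
FIRST(S) = {*, +}
FOLLOW(A) = {*, +}
FOLLOW(S) = {$}
Therefore, FOLLOW(A) = {*, +}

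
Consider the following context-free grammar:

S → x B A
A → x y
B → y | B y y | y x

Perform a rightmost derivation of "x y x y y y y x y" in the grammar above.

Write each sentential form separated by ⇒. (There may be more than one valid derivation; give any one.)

S ⇒ x B A ⇒ x B x y ⇒ x B y y x y ⇒ x B y y y y x y ⇒ x y x y y y y x y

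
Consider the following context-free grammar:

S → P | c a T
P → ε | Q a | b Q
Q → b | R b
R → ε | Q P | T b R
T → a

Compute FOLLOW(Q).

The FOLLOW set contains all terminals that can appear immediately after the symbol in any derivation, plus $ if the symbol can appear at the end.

We compute FOLLOW(Q) using the standard algorithm.
FOLLOW(S) starts with {$}.
FIRST(P) = {a, b, ε}
FIRST(Q) = {a, b}
FIRST(R) = {a, b, ε}
FIRST(S) = {a, b, c, ε}
FIRST(T) = {a}
FOLLOW(P) = {$, b}
FOLLOW(Q) = {$, a, b}
FOLLOW(R) = {b}
FOLLOW(S) = {$}
FOLLOW(T) = {$, b}
Therefore, FOLLOW(Q) = {$, a, b}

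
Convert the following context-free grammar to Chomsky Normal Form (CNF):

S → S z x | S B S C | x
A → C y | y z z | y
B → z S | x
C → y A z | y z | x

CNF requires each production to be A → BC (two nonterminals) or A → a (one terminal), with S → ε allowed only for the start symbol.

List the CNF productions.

TZ → z; TX → x; S → x; TY → y; A → y; B → x; C → x; S → S X0; X0 → TZ TX; S → S X1; X1 → B X2; X2 → S C; A → C TY; A → TY X3; X3 → TZ TZ; B → TZ S; C → TY X4; X4 → A TZ; C → TY TZ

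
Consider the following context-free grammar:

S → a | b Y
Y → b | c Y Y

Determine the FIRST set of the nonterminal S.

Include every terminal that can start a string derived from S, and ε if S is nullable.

We compute FIRST(S) using the standard algorithm.
FIRST(S) = {a, b}
FIRST(Y) = {b, c}
Therefore, FIRST(S) = {a, b}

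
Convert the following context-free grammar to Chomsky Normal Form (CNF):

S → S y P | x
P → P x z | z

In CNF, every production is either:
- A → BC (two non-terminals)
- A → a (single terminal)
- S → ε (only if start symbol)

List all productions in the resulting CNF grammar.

TY → y; S → x; TX → x; TZ → z; P → z; S → S X0; X0 → TY P; P → P X1; X1 → TX TZ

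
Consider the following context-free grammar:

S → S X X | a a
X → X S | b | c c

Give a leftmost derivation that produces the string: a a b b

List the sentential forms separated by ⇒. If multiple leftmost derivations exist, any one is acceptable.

S ⇒ S X X ⇒ a a X X ⇒ a a b X ⇒ a a b b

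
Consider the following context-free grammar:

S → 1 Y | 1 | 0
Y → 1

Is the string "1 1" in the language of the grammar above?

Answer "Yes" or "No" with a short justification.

Yes - a valid derivation exists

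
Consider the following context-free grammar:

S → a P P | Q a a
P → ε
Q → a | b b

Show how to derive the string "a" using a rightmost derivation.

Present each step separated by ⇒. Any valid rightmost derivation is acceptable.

S ⇒ a P P ⇒ a P ⇒ a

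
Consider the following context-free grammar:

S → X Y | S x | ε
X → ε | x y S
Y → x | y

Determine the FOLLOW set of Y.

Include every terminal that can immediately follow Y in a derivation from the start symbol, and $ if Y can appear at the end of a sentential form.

We compute FOLLOW(Y) using the standard algorithm.
FOLLOW(S) starts with {$}.
FIRST(S) = {x, y, ε}
FIRST(X) = {x, ε}
FIRST(Y) = {x, y}
FOLLOW(S) = {$, x, y}
FOLLOW(X) = {x, y}
FOLLOW(Y) = {$, x, y}
Therefore, FOLLOW(Y) = {$, x, y}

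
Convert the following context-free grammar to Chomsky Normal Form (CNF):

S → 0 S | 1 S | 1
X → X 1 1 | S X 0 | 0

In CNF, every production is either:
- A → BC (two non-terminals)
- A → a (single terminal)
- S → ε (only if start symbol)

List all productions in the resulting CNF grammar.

T0 → 0; T1 → 1; S → 1; X → 0; S → T0 S; S → T1 S; X → X X0; X0 → T1 T1; X → S X1; X1 → X T0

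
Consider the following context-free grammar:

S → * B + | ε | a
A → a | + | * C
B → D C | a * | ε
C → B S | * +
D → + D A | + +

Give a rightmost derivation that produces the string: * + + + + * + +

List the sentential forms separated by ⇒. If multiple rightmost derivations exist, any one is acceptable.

S ⇒ * B + ⇒ * D C + ⇒ * D * + + ⇒ * + D A * + + ⇒ * + D + * + + ⇒ * + + + + * + +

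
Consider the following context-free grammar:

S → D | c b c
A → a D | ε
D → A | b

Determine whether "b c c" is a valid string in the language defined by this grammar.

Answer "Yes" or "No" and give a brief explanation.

No - no valid derivation exists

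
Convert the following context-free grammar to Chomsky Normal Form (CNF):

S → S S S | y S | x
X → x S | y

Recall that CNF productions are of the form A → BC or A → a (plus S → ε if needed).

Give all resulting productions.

TY → y; S → x; TX → x; X → y; S → S X0; X0 → S S; S → TY S; X → TX S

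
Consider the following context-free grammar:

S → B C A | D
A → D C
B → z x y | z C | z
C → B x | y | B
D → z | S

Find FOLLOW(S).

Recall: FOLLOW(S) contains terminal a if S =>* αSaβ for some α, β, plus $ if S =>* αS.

We compute FOLLOW(S) using the standard algorithm.
FOLLOW(S) starts with {$}.
FIRST(A) = {z}
FIRST(B) = {z}
FIRST(C) = {y, z}
FIRST(D) = {z}
FIRST(S) = {z}
FOLLOW(A) = {$, y, z}
FOLLOW(B) = {$, x, y, z}
FOLLOW(C) = {$, x, y, z}
FOLLOW(D) = {$, y, z}
FOLLOW(S) = {$, y, z}
Therefore, FOLLOW(S) = {$, y, z}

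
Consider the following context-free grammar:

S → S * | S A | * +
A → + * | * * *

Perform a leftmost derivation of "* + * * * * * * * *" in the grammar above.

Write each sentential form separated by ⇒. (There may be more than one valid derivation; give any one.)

S ⇒ S * ⇒ S A * ⇒ S * A * ⇒ S A * A * ⇒ * + A * A * ⇒ * + * * * * A * ⇒ * + * * * * * * * *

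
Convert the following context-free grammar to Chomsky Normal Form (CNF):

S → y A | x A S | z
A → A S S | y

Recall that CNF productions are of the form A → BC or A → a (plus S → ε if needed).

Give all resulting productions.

TY → y; TX → x; S → z; A → y; S → TY A; S → TX X0; X0 → A S; A → A X1; X1 → S S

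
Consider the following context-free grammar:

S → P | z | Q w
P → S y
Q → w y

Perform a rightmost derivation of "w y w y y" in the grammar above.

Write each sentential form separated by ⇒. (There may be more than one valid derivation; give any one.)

S ⇒ P ⇒ S y ⇒ P y ⇒ S y y ⇒ Q w y y ⇒ w y w y y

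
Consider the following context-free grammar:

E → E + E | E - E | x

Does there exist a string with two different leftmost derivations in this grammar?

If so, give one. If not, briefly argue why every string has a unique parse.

Yes - the string 'x - x - x + x' has two distinct leftmost derivations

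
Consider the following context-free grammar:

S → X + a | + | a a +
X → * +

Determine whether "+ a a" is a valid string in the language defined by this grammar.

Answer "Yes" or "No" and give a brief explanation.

No - no valid derivation exists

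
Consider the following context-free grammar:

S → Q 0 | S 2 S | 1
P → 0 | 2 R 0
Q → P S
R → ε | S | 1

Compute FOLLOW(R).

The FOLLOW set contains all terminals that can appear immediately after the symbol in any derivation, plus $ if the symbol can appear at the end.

We compute FOLLOW(R) using the standard algorithm.
FOLLOW(S) starts with {$}.
FIRST(P) = {0, 2}
FIRST(Q) = {0, 2}
FIRST(R) = {0, 1, 2, ε}
FIRST(S) = {0, 1, 2}
FOLLOW(P) = {0, 1, 2}
FOLLOW(Q) = {0}
FOLLOW(R) = {0}
FOLLOW(S) = {$, 0, 2}
Therefore, FOLLOW(R) = {0}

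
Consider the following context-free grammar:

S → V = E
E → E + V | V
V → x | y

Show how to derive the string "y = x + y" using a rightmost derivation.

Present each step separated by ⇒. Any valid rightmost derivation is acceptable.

S ⇒ V = E ⇒ V = E + V ⇒ V = E + y ⇒ V = V + y ⇒ V = x + y ⇒ y = x + y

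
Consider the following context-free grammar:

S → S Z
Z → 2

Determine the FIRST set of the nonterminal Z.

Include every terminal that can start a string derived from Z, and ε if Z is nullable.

We compute FIRST(Z) using the standard algorithm.
FIRST(S) = {}
FIRST(Z) = {2}
Therefore, FIRST(Z) = {2}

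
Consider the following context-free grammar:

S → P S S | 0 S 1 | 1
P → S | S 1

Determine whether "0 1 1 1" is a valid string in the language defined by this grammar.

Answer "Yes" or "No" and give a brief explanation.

No - no valid derivation exists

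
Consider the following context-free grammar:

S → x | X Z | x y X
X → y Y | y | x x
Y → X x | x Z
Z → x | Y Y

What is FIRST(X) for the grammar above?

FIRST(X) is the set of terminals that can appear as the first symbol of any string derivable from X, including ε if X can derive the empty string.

We compute FIRST(X) using the standard algorithm.
FIRST(S) = {x, y}
FIRST(X) = {x, y}
FIRST(Y) = {x, y}
FIRST(Z) = {x, y}
Therefore, FIRST(X) = {x, y}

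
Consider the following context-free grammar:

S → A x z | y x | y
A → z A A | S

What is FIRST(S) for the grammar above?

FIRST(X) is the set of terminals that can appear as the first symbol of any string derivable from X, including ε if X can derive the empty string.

We compute FIRST(S) using the standard algorithm.
FIRST(A) = {y, z}
FIRST(S) = {y, z}
Therefore, FIRST(S) = {y, z}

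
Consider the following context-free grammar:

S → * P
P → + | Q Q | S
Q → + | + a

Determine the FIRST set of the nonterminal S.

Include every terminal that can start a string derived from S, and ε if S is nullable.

We compute FIRST(S) using the standard algorithm.
FIRST(P) = {*, +}
FIRST(Q) = {+}
FIRST(S) = {*}
Therefore, FIRST(S) = {*}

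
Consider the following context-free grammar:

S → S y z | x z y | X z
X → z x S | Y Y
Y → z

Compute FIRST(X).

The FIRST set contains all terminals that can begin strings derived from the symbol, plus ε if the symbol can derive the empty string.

We compute FIRST(X) using the standard algorithm.
FIRST(S) = {x, z}
FIRST(X) = {z}
FIRST(Y) = {z}
Therefore, FIRST(X) = {z}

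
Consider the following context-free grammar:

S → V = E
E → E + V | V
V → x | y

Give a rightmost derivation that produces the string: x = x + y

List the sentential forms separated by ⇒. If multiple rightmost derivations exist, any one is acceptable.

S ⇒ V = E ⇒ V = E + V ⇒ V = E + y ⇒ V = V + y ⇒ V = x + y ⇒ x = x + y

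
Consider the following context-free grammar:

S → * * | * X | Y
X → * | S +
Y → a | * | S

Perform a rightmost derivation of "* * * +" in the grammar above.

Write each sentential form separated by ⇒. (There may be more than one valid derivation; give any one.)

S ⇒ * X ⇒ * S + ⇒ * * * +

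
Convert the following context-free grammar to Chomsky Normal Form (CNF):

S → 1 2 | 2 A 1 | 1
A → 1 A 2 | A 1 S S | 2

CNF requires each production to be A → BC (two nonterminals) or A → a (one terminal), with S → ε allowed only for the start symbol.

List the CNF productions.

T1 → 1; T2 → 2; S → 1; A → 2; S → T1 T2; S → T2 X0; X0 → A T1; A → T1 X1; X1 → A T2; A → A X2; X2 → T1 X3; X3 → S S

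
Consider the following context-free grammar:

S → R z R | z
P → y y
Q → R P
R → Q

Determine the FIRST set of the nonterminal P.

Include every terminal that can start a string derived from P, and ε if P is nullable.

We compute FIRST(P) using the standard algorithm.
FIRST(P) = {y}
FIRST(Q) = {}
FIRST(R) = {}
FIRST(S) = {z}
Therefore, FIRST(P) = {y}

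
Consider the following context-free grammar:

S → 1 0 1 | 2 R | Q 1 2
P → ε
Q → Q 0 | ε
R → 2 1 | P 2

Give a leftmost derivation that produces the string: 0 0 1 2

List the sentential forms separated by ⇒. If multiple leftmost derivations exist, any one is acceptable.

S ⇒ Q 1 2 ⇒ Q 0 1 2 ⇒ Q 0 0 1 2 ⇒ 0 0 1 2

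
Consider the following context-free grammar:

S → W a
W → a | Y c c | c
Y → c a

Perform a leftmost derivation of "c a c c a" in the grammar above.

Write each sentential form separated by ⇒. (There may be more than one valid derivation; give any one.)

S ⇒ W a ⇒ Y c c a ⇒ c a c c a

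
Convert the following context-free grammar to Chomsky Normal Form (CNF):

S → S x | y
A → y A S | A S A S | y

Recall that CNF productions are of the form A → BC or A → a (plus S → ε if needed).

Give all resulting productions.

TX → x; S → y; TY → y; A → y; S → S TX; A → TY X0; X0 → A S; A → A X1; X1 → S X2; X2 → A S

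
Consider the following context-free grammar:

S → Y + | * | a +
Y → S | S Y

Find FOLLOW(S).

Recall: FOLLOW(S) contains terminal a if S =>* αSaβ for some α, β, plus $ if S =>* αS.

We compute FOLLOW(S) using the standard algorithm.
FOLLOW(S) starts with {$}.
FIRST(S) = {*, a}
FIRST(Y) = {*, a}
FOLLOW(S) = {$, *, +, a}
FOLLOW(Y) = {+}
Therefore, FOLLOW(S) = {$, *, +, a}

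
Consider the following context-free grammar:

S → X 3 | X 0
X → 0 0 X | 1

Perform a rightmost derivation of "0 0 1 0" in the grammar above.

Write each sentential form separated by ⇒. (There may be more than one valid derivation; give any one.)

S ⇒ X 0 ⇒ 0 0 X 0 ⇒ 0 0 1 0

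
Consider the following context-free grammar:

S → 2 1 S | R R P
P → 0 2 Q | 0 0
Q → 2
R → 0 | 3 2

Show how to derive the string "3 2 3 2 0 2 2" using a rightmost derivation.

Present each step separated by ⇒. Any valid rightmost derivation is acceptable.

S ⇒ R R P ⇒ R R 0 2 Q ⇒ R R 0 2 2 ⇒ R 3 2 0 2 2 ⇒ 3 2 3 2 0 2 2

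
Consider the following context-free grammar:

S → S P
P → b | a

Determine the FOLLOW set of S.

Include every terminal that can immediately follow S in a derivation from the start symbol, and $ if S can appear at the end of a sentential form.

We compute FOLLOW(S) using the standard algorithm.
FOLLOW(S) starts with {$}.
FIRST(P) = {a, b}
FIRST(S) = {}
FOLLOW(P) = {$, a, b}
FOLLOW(S) = {$, a, b}
Therefore, FOLLOW(S) = {$, a, b}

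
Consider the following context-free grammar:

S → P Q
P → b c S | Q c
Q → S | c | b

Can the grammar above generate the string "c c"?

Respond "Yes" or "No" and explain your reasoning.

No - no valid derivation exists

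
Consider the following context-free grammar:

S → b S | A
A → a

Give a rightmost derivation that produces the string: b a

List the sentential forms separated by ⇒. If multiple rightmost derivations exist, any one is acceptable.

S ⇒ b S ⇒ b A ⇒ b a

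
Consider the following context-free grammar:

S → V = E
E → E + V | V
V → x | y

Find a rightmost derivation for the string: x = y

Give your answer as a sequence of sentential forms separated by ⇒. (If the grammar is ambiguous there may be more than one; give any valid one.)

S ⇒ V = E ⇒ V = V ⇒ V = y ⇒ x = y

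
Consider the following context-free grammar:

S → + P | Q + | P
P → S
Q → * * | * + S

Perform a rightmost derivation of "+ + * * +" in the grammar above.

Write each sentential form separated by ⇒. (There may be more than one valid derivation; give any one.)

S ⇒ + P ⇒ + S ⇒ + + P ⇒ + + S ⇒ + + Q + ⇒ + + * * +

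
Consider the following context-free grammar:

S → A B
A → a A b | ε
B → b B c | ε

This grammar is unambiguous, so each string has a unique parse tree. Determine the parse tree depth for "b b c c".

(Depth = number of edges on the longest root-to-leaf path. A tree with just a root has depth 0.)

4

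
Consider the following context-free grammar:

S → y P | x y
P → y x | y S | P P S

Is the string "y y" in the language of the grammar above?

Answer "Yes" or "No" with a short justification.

No - no valid derivation exists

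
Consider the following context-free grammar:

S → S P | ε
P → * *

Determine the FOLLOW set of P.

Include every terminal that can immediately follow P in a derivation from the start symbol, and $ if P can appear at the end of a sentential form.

We compute FOLLOW(P) using the standard algorithm.
FOLLOW(S) starts with {$}.
FIRST(P) = {*}
FIRST(S) = {*, ε}
FOLLOW(P) = {$, *}
FOLLOW(S) = {$, *}
Therefore, FOLLOW(P) = {$, *}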